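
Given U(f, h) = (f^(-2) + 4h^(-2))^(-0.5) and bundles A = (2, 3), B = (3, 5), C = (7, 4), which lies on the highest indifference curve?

Evaluate utility at each bundle:
U(A) = 1.200.
U(B) = 1.921.
U(C) = 1.923.
Highest utility is C, so C ≻ B ≻ A.

Bundle C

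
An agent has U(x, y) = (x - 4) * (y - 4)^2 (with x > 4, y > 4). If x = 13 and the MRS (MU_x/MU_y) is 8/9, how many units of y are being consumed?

MU_x = (y−4)^2, MU_y = 2·(x−4)·(y−4).
MRS = (1/2)·(y−4)/(x−4).
Substitute x = 13: MRS = (y − 4)/18. Setting this equal to 8/9 gives y − 4 = (8/9)·18 = 16, so y = 20.

y = 20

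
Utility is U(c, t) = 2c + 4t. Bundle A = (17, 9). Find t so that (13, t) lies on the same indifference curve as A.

U(17, 9) = 70.
Set U(13, t) = 70 and solve.
2·13 + 4t = 70 ⇒ 4t = 44 ⇒ t = 11.
Check: U(13, 11) = 70.

t = 11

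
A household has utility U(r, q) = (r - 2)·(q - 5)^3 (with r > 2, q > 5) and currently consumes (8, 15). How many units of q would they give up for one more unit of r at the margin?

MU_r = (q−5)^3, MU_q = 3·(r−2)·(q−5)^2.
MRS = (1/3)·(q−5)/(r−2).
At (8, 15): MRS = 5/9.
The indifference curve has slope −5/9 at this bundle.

MRS = 5/9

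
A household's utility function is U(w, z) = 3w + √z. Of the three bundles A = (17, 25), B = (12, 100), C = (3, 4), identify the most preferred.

Evaluate utility at each bundle:
U(A) = 56.000.
U(B) = 46.000.
U(C) = 11.000.
Highest utility is A, so A ≻ B ≻ C.

Bundle A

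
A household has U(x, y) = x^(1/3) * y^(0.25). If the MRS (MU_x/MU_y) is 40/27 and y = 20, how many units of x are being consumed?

x = 18

MU_x = 1/3·x^(-2/3)·y^(0.25) and MU_y = 0.25·x^(1/3)·y^(-0.75).
MRS = MU_x/MU_y = (4/3)·y/x.
Substitute y = 20: MRS = (80/3)/x. Setting (80/3)/x = 40/27 gives x = (80/3)/(40/27) = 18.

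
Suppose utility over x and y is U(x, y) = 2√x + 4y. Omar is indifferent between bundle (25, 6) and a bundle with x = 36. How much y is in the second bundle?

U(25, 6) = 34.
Set U(36, y) = 34 and solve.
With x = 36: √36 = 6, so 4y = 34 − 2·6 = 22 and y = 5.5.
Check: U(36, 5.5) = 34.

y = 5.5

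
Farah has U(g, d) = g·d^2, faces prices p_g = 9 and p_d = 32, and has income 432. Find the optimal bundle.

MU_g = d^2 and MU_d = 2·g·d.
MRS = MU_g/MU_d = (1/2)·d/g.
Tangency: set MRS = p_g/p_d = 9/32.
So (1/2)·d/g = 9/32, i.e. d = (9/16)·g.
Substitute into the budget 9·g + 32·d = 432: 27·g = 432, so g* = 16.
Then d* = (9/16)·16 = 9.

g* = 16, d* = 9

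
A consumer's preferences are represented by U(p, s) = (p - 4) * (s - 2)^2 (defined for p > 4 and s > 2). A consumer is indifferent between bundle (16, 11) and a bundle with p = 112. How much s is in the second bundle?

U(16, 11) = 972.
Set U(112, s) = 972 and solve.
With p = 112: (112 − 4) = 108, so (s − 2)^2 = 972/108 = 9.
Taking the square root (with s > 2): s − 2 = 3, so s = 5.
Check: U(112, 5) = 972.

s = 5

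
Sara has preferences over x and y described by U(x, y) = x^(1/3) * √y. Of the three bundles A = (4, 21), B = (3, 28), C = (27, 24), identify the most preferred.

Bundle C

Evaluate utility at each bundle:
U(A) = 7.274.
U(B) = 7.632.
U(C) = 14.697.
Highest utility is C, so C ≻ B ≻ A.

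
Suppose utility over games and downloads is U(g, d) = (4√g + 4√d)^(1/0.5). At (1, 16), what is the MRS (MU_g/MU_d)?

For CES with ρ = 0.5, MRS = √(d/g).
At (1, 16): MRS = 4.
The indifference curve has slope −4 at this bundle.

MRS = 4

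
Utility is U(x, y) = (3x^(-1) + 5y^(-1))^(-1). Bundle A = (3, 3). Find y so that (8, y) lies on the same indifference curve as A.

U depends on (x, y) only through S = 3x^(-1) + 5y^(-1), so equal utility means equal S. At (3, 3): S = 8/3.
With x = 8: 3·8^(-1) = 0.375, so 5y^(-1) = 8/3 − 0.375 = 55/24, i.e. y^(-1) = 11/24.
Hence y = 1/(11/24) = 24/11.
Check: U(8, 24/11) = 0.375.

y = 24/11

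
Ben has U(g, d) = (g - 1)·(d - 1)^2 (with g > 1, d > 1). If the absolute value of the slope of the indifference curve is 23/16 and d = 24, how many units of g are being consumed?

MU_g = (d−1)^2, MU_d = 2·(g−1)·(d−1).
MRS = (1/2)·(d−1)/(g−1).
Substitute d = 24: MRS = 11.5/(g − 1). Setting this equal to 23/16 gives g − 1 = 11.5/(23/16) = 8, so g = 9.

g = 9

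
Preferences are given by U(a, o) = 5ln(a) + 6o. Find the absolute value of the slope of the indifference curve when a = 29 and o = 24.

MRS = 5/174

MU_a = 5/a, MU_o = 6.
MRS = 5/a ÷ 6.
At (29, 24): MRS = 5/174.
The indifference curve has slope −5/174 at this bundle.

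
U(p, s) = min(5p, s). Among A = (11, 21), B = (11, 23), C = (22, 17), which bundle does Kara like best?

Bundle B

Evaluate utility at each bundle:
U(A) = 21.
U(B) = 23.
U(C) = 17.
Highest utility is B, so B ≻ A ≻ C.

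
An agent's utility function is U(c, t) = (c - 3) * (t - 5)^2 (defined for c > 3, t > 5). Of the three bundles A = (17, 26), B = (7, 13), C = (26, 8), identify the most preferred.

Bundle A

Evaluate utility at each bundle:
U(A) = 6174.
U(B) = 256.
U(C) = 207.
Highest utility is A, so A ≻ B ≻ C.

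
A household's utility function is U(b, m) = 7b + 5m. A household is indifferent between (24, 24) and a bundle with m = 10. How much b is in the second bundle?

b = 34

U(24, 24) = 288.
Set U(b, 10) = 288 and solve.
7b + 5·10 = 288 ⇒ 7b = 238 ⇒ b = 34.
Check: U(34, 10) = 288.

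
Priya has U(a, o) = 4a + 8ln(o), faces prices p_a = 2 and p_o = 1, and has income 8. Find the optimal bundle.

MU_a = 4, MU_o = 8/o.
MRS = 4 ÷ (8/o).
Tangency: set MRS = p_a/p_o = 2/1 = 2.
MRS depends only on o: 0.5·o = 2 ⇒ o* = 2/0.5 = 4.
From the budget, 2·a = 8 − 1·4 = 4, so a* = 2.

a* = 2, o* = 4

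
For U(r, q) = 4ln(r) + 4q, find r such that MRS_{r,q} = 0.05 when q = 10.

r = 20

MU_r = 4/r, MU_q = 4.
MRS = 4/r ÷ 4.
MRS depends only on r: 1/r = 0.05 ⇒ r = 1/0.05 = 20.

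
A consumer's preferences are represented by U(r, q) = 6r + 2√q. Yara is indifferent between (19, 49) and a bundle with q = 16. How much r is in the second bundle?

U(19, 49) = 128.
Set U(r, 16) = 128 and solve.
With q = 16: √16 = 4, so 6r = 128 − 2·4 = 120 and r = 20.
Check: U(20, 16) = 128.

r = 20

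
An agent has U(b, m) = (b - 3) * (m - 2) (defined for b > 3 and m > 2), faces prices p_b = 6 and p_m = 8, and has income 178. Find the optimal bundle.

b* = 15, m* = 11

MU_b = (m−2), MU_m = (b−3).
MRS = (m−2)/(b−3).
Tangency: set MRS = p_b/p_m = 6/8 = 0.75.
So (m − 2)/(b − 3) = 0.75, i.e. (m − 2) = 0.75·(b − 3).
Rewrite the budget in excess-of-subsistence terms: 6·(b − 3) + 8·(m − 2) = 178 − 6·3 − 8·2 = 144.
Substituting, 12·(b − 3) = 144, so b − 3 = 12 and b* = 15.
Then m − 2 = 0.75·12 = 9, so m* = 11.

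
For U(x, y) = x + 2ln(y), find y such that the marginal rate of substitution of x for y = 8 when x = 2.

y = 16

MU_x = 1, MU_y = 2/y.
MRS = 1 ÷ (2/y).
MRS depends only on y: 0.5·y = 8 ⇒ y = 8/0.5 = 16.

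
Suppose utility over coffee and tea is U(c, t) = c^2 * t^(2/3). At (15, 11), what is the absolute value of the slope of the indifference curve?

MRS = 2.2

MU_c = 2·c·t^(2/3) and MU_t = 2/3·c^2·t^(-1/3).
MRS = MU_c/MU_t = (3)·t/c.
At (15, 11): MRS = 2.2.
So at (15, 11) the consumer would give up 2.2 units of t for one more unit of c.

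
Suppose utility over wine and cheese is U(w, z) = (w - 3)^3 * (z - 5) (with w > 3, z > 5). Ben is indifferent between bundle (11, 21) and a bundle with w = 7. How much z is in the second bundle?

U(11, 21) = 8192.
Set U(7, z) = 8192 and solve.
With w = 7: (7 − 3)^3 = 64, so (z − 5) = 8192/64 = 128.
So z = 5 + 128 = 133.
Check: U(7, 133) = 8192.

z = 133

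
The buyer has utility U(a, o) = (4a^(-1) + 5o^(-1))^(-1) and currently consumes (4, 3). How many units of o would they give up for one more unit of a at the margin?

For CES with ρ = -1, MRS = (4/5)·(o/a)^2.
At (4, 3): MRS = 0.45.
That is, one extra unit of a is worth 0.45 units of o at the margin.

MRS = 0.45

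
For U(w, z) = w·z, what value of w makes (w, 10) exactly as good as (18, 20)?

w = 36

U(18, 20) = 360.
Set U(w, 10) = 360 and solve.
With z = 10: w = 360/10 = 36.
Check: U(36, 10) = 360.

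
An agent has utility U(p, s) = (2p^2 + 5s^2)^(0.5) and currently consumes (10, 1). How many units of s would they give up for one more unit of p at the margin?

For CES with ρ = 2, MRS = (2/5)·(s/p)^(-1).
At (10, 1): MRS = 4.
The indifference curve has slope −4 at this bundle.

MRS = 4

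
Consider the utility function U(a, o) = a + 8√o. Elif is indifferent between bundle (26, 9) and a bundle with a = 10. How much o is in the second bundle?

o = 25

U(26, 9) = 50.
Set U(10, o) = 50 and solve.
With a = 10: 8√o = 50 − 10 = 40, so √o = 5 and o = 25.
Check: U(10, 25) = 50.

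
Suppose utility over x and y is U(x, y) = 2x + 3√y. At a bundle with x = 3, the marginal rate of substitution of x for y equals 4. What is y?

MU_x = 2, MU_y = 3/(2√y).
MRS = 2 ÷ (3/(2√y)).
MRS depends only on y: (4/3)·√y = 4 ⇒ √y = 4/(4/3) = 3 ⇒ y = 9.

y = 9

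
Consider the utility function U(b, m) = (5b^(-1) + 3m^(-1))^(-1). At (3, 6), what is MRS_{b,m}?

For CES with ρ = -1, MRS = (5/3)·(m/b)^2.
At (3, 6): MRS = 20/3.
That is, one extra unit of b is worth 20/3 units of m at the margin.

MRS = 20/3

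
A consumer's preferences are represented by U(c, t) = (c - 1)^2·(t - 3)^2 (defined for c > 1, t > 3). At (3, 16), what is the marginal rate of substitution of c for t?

MU_c = 2·(c−1)·(t−3)^2, MU_t = 2·(c−1)^2·(t−3).
MRS = (t−3)/(c−1).
At (3, 16): MRS = 6.5.
So at (3, 16) the consumer would give up 6.5 units of t for one more unit of c.

MRS = 6.5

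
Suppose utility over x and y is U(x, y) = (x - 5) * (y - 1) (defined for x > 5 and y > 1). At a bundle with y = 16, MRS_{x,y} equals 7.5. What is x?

MU_x = (y−1), MU_y = (x−5).
MRS = (y−1)/(x−5).
Substitute y = 16: MRS = 15/(x − 5). Setting this equal to 7.5 gives x − 5 = 15/7.5 = 2, so x = 7.

x = 7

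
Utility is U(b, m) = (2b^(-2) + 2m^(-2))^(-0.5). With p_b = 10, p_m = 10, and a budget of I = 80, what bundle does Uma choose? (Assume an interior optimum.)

For CES with ρ = -2, MRS = (m/b)^3.
Tangency: set MRS = p_b/p_m = 10/10 = 1.
So (m/b)^3 = 1; taking the cube root, m/b = 1, i.e. m = b.
Substitute into the budget 10·b + 10·m = 80: 20·b = 80, so b* = 4 and m* = 4.

b* = 4, m* = 4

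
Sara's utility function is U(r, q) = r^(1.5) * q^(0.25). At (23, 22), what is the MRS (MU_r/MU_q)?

MU_r = 1.5·√r·q^(0.25) and MU_q = 0.25·r^(1.5)·q^(-0.75).
MRS = MU_r/MU_q = (6)·q/r.
At (23, 22): MRS = 132/23.
The indifference curve has slope −132/23 at this bundle.

MRS = 132/23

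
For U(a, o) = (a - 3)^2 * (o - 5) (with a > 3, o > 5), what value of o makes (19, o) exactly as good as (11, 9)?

o = 6

U(11, 9) = 256.
Set U(19, o) = 256 and solve.
With a = 19: (19 − 3)^2 = 256, so (o − 5) = 256/256 = 1.
So o = 5 + 1 = 6.
Check: U(19, 6) = 256.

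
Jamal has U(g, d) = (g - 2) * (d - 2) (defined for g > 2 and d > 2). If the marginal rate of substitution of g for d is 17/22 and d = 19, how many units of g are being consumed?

g = 24

MU_g = (d−2), MU_d = (g−2).
MRS = (d−2)/(g−2).
Substitute d = 19: MRS = 17/(g − 2). Setting this equal to 17/22 gives g − 2 = 17/(17/22) = 22, so g = 24.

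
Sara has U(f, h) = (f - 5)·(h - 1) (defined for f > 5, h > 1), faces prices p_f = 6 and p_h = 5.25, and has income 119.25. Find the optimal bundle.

f* = 12, h* = 9

MU_f = (h−1), MU_h = (f−5).
MRS = (h−1)/(f−5).
Tangency: set MRS = p_f/p_h = 6/5.25 = 8/7.
So (h − 1)/(f − 5) = 8/7, i.e. (h − 1) = (8/7)·(f − 5).
Rewrite the budget in excess-of-subsistence terms: 6·(f − 5) + 5.25·(h − 1) = 119.25 − 6·5 − 5.25·1 = 84.
Substituting, 12·(f − 5) = 84, so f − 5 = 7 and f* = 12.
Then h − 1 = (8/7)·7 = 8, so h* = 9.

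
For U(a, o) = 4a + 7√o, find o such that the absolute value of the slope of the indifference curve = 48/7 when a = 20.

MU_a = 4, MU_o = 7/(2√o).
MRS = 4 ÷ (7/(2√o)).
MRS depends only on o: (8/7)·√o = 48/7 ⇒ √o = (48/7)/(8/7) = 6 ⇒ o = 36.

o = 36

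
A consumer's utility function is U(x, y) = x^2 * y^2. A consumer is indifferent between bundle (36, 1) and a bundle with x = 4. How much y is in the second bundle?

y = 9

U(36, 1) = 1296.
Set U(4, y) = 1296 and solve.
With x = 4: 4^2 = 16, so y^2 = 1296/16 = 81; taking the square root, y = 9.
Check: U(4, 9) = 1296.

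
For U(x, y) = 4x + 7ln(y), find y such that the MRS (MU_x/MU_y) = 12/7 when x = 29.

MU_x = 4, MU_y = 7/y.
MRS = 4 ÷ (7/y).
MRS depends only on y: (4/7)·y = 12/7 ⇒ y = (12/7)/(4/7) = 3.

y = 3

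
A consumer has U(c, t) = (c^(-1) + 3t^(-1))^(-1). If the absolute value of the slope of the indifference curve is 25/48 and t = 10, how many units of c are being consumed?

c = 8

For CES with ρ = -1, MRS = (1/3)·(t/c)^2.
Setting (1/3)·(10/c)^2 = 25/48 gives (10/c)^2 = 25/16, so 10/c = 1.25 and c = 8.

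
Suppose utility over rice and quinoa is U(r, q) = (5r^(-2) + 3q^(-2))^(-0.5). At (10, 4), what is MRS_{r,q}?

MRS = 8/75

For CES with ρ = -2, MRS = (5/3)·(q/r)^3.
At (10, 4): MRS = 8/75.
The indifference curve has slope −8/75 at this bundle.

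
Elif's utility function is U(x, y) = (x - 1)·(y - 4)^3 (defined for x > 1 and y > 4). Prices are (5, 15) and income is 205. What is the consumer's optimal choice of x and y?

x* = 8, y* = 11

MU_x = (y−4)^3, MU_y = 3·(x−1)·(y−4)^2.
MRS = (1/3)·(y−4)/(x−1).
Tangency: set MRS = p_x/p_y = 5/15 = 1/3.
So (1/3)·(y − 4)/(x − 1) = 1/3, i.e. (y − 4) = (x − 1).
Rewrite the budget in excess-of-subsistence terms: 5·(x − 1) + 15·(y − 4) = 205 − 5·1 − 15·4 = 140.
Substituting, 20·(x − 1) = 140, so x − 1 = 7 and x* = 8.
Then y − 4 = 7, so y* = 11.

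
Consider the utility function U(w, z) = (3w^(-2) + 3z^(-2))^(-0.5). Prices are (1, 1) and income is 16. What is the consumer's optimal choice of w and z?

For CES with ρ = -2, MRS = (z/w)^3.
Tangency: set MRS = p_w/p_z = 1/1 = 1.
So (z/w)^3 = 1; taking the cube root, z/w = 1, i.e. z = w.
Substitute into the budget 1·w + 1·z = 16: 2·w = 16, so w* = 8 and z* = 8.

w* = 8, z* = 8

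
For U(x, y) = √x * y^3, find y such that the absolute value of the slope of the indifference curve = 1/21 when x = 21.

y = 6

MU_x = 0.5·x^(-0.5)·y^3 and MU_y = 3·√x·y^2.
MRS = MU_x/MU_y = (1/6)·y/x.
Substitute x = 21: MRS = y/126. Setting y/126 = 1/21 gives y = (1/21)·126 = 6.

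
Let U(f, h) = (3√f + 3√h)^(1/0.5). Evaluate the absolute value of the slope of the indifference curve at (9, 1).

For CES with ρ = 0.5, MRS = √(h/f).
At (9, 1): MRS = 1/3.
The indifference curve has slope −1/3 at this bundle.

MRS = 1/3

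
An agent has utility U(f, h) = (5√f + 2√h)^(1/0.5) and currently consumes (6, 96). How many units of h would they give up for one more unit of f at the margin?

For CES with ρ = 0.5, MRS = (5/2)·√(h/f).
At (6, 96): MRS = 10.
So at (6, 96) the consumer would give up 10 units of h for one more unit of f.

MRS = 10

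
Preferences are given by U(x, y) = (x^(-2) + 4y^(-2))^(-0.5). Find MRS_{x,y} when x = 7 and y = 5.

MRS = 125/1372

For CES with ρ = -2, MRS = (1/4)·(y/x)^3.
At (7, 5): MRS = 125/1372.
That is, one extra unit of x is worth 125/1372 units of y at the margin.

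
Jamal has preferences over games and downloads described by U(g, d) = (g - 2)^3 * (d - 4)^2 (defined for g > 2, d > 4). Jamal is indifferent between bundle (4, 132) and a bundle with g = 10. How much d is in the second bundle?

U(4, 132) = 131072.
Set U(10, d) = 131072 and solve.
With g = 10: (10 − 2)^3 = 512, so (d − 4)^2 = 131072/512 = 256.
Taking the square root (with d > 4): d − 4 = 16, so d = 20.
Check: U(10, 20) = 131072.

d = 20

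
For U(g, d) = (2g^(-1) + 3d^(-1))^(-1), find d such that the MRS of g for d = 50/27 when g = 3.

For CES with ρ = -1, MRS = (2/3)·(d/g)^2.
Setting (2/3)·(d/3)^2 = 50/27 gives (d/3)^2 = 25/9, so d/3 = 5/3 and d = 5.

d = 5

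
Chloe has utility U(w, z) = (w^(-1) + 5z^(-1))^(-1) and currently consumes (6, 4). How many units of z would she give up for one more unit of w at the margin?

For CES with ρ = -1, MRS = (1/5)·(z/w)^2.
At (6, 4): MRS = 4/45.
The indifference curve has slope −4/45 at this bundle.

MRS = 4/45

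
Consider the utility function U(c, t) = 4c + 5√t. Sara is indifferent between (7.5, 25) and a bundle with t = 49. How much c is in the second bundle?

U(7.5, 25) = 55.
Set U(c, 49) = 55 and solve.
With t = 49: √49 = 7, so 4c = 55 − 5·7 = 20 and c = 5.
Check: U(5, 49) = 55.

c = 5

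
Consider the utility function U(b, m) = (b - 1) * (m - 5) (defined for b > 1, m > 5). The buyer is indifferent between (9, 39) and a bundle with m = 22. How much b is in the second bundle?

b = 17

U(9, 39) = 272.
Set U(b, 22) = 272 and solve.
With m = 22: (22 − 5) = 17, so (b − 1) = 272/17 = 16.
So b = 1 + 16 = 17.
Check: U(17, 22) = 272.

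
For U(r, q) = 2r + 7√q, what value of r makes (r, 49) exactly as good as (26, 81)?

U(26, 81) = 115.
Set U(r, 49) = 115 and solve.
With q = 49: √49 = 7, so 2r = 115 − 7·7 = 66 and r = 33.
Check: U(33, 49) = 115.

r = 33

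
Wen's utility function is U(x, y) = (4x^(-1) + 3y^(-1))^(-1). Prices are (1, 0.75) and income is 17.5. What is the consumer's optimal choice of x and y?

x* = 10, y* = 10

For CES with ρ = -1, MRS = (4/3)·(y/x)^2.
Tangency: set MRS = p_x/p_y = 1/0.75 = 4/3.
So (y/x)^2 = 1; taking the square root, y/x = 1, i.e. y = x.
Substitute into the budget 1·x + 0.75·y = 17.5: 1.75·x = 17.5, so x* = 10 and y* = 10.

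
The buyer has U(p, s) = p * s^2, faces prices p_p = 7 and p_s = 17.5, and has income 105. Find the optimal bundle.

MU_p = s^2 and MU_s = 2·p·s.
MRS = MU_p/MU_s = (1/2)·s/p.
Tangency: set MRS = p_p/p_s = 7/17.5 = 0.4.
So (1/2)·s/p = 0.4, i.e. s = 0.8·p.
Substitute into the budget 7·p + 17.5·s = 105: 21·p = 105, so p* = 5.
Then s* = 0.8·5 = 4.

p* = 5, s* = 4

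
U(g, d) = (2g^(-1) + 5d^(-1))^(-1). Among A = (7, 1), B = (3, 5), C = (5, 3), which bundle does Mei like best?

Evaluate utility at each bundle:
U(A) = 0.189.
U(B) = 0.600.
U(C) = 0.484.
Highest utility is B, so B ≻ C ≻ A.

Bundle B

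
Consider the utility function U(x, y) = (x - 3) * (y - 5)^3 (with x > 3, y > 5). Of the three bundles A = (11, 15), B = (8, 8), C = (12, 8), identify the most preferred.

Bundle A

Evaluate utility at each bundle:
U(A) = 8000.
U(B) = 135.
U(C) = 243.
Highest utility is A, so A ≻ C ≻ B.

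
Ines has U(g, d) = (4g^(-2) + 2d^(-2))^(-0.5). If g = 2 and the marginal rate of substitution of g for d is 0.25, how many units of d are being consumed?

d = 1

For CES with ρ = -2, MRS = (4/2)·(d/g)^3.
Setting (4/2)·(d/2)^3 = 0.25 gives (d/2)^3 = 0.125, so d/2 = 0.5 and d = 1.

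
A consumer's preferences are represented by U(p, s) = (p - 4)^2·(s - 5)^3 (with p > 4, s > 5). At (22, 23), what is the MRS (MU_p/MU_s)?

MU_p = 2·(p−4)·(s−5)^3, MU_s = 3·(p−4)^2·(s−5)^2.
MRS = (2/3)·(s−5)/(p−4).
At (22, 23): MRS = 2/3.
That is, one extra unit of p is worth 2/3 units of s at the margin.

MRS = 2/3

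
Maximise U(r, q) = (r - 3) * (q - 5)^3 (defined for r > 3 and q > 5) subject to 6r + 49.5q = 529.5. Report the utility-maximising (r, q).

r* = 14, q* = 9

MU_r = (q−5)^3, MU_q = 3·(r−3)·(q−5)^2.
MRS = (1/3)·(q−5)/(r−3).
Tangency: set MRS = p_r/p_q = 6/49.5 = 4/33.
So (1/3)·(q − 5)/(r − 3) = 4/33, i.e. (q − 5) = (4/11)·(r − 3).
Rewrite the budget in excess-of-subsistence terms: 6·(r − 3) + 49.5·(q − 5) = 529.5 − 6·3 − 49.5·5 = 264.
Substituting, 24·(r − 3) = 264, so r − 3 = 11 and r* = 14.
Then q − 5 = (4/11)·11 = 4, so q* = 9.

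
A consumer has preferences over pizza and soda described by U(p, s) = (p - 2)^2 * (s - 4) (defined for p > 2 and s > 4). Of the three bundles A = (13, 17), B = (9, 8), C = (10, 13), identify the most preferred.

Bundle A

Evaluate utility at each bundle:
U(A) = 1573.
U(B) = 196.
U(C) = 576.
Highest utility is A, so A ≻ C ≻ B.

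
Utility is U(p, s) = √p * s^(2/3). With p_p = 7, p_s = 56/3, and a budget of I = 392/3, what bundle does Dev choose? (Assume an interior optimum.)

p* = 8, s* = 4

MU_p = 0.5·p^(-0.5)·s^(2/3) and MU_s = 2/3·√p·s^(-1/3).
MRS = MU_p/MU_s = (0.75)·s/p.
Tangency: set MRS = p_p/p_s = 7/(56/3) = 0.375.
So (0.75)·s/p = 0.375, i.e. s = 0.5·p.
Substitute into the budget 7·p + (56/3)·s = 392/3: (49/3)·p = 392/3, so p* = 8.
Then s* = 0.5·8 = 4.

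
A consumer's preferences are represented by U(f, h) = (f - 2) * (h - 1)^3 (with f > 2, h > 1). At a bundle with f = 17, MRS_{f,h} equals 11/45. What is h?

h = 12

MU_f = (h−1)^3, MU_h = 3·(f−2)·(h−1)^2.
MRS = (1/3)·(h−1)/(f−2).
Substitute f = 17: MRS = (h − 1)/45. Setting this equal to 11/45 gives h − 1 = (11/45)·45 = 11, so h = 12.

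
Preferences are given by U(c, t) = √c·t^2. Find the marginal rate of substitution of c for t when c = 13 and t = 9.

MU_c = 0.5·c^(-0.5)·t^2 and MU_t = 2·√c·t.
MRS = MU_c/MU_t = (0.25)·t/c.
At (13, 9): MRS = 9/52.
So at (13, 9) the consumer would give up 9/52 units of t for one more unit of c.

MRS = 9/52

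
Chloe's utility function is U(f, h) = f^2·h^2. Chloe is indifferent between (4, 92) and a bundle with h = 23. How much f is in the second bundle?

f = 16

U(4, 92) = 135424.
Set U(f, 23) = 135424 and solve.
With h = 23: 23^2 = 529, so f^2 = 135424/529 = 256; taking the square root, f = 16.
Check: U(16, 23) = 135424.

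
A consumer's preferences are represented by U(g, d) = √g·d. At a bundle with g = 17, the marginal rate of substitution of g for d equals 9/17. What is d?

MU_g = 0.5·g^(-0.5)·d and MU_d = √g.
MRS = MU_g/MU_d = (0.5)·d/g.
Substitute g = 17: MRS = d/34. Setting d/34 = 9/17 gives d = (9/17)·34 = 18.

d = 18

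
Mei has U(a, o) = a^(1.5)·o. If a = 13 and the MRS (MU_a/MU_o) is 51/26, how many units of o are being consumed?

MU_a = 1.5·√a·o and MU_o = a^(1.5).
MRS = MU_a/MU_o = (1.5)·o/a.
Substitute a = 13: MRS = o/(26/3). Setting o/(26/3) = 51/26 gives o = (51/26)·(26/3) = 17.

o = 17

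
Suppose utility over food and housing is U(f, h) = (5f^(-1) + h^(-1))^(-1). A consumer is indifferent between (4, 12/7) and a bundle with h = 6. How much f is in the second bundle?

f = 3

U depends on (f, h) only through S = 5f^(-1) + h^(-1), so equal utility means equal S. At (4, 12/7): S = 11/6.
With h = 6: 6^(-1) = 1/6, so 5f^(-1) = 11/6 − 1/6 = 5/3, i.e. f^(-1) = 1/3.
Hence f = 1/(1/3) = 3.
Check: U(3, 6) = 0.5455.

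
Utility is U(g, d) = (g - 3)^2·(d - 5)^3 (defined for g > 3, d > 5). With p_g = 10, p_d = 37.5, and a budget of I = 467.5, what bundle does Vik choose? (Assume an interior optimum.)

MU_g = 2·(g−3)·(d−5)^3, MU_d = 3·(g−3)^2·(d−5)^2.
MRS = (2/3)·(d−5)/(g−3).
Tangency: set MRS = p_g/p_d = 10/37.5 = 4/15.
So (2/3)·(d − 5)/(g − 3) = 4/15, i.e. (d − 5) = 0.4·(g − 3).
Rewrite the budget in excess-of-subsistence terms: 10·(g − 3) + 37.5·(d − 5) = 467.5 − 10·3 − 37.5·5 = 250.
Substituting, 25·(g − 3) = 250, so g − 3 = 10 and g* = 13.
Then d − 5 = 0.4·10 = 4, so d* = 9.

g* = 13, d* = 9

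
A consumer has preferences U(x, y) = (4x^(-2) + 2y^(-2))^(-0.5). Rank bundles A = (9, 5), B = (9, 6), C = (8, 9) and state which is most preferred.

Evaluate utility at each bundle:
U(A) = 2.780.
U(B) = 3.087.
U(C) = 3.387.
Highest utility is C, so C ≻ B ≻ A.

Bundle C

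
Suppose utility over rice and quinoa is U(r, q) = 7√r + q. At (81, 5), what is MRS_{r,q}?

MU_r = 7/(2√r), MU_q = 1.
MRS = 7/(2√r) ÷ 1.
At (81, 5): MRS = 7/18.
The indifference curve has slope −7/18 at this bundle.

MRS = 7/18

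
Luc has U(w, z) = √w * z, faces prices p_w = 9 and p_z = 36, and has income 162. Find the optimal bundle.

MU_w = 0.5·w^(-0.5)·z and MU_z = √w.
MRS = MU_w/MU_z = (0.5)·z/w.
Tangency: set MRS = p_w/p_z = 9/36 = 0.25.
So (0.5)·z/w = 0.25, i.e. z = 0.5·w.
Substitute into the budget 9·w + 36·z = 162: 27·w = 162, so w* = 6.
Then z* = 0.5·6 = 3.

w* = 6, z* = 3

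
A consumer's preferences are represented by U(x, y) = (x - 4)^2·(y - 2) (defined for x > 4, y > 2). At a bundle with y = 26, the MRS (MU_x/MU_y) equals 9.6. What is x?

x = 9

MU_x = 2·(x−4)·(y−2), MU_y = (x−4)^2.
MRS = (2/1)·(y−2)/(x−4).
Substitute y = 26: MRS = 48/(x − 4). Setting this equal to 9.6 gives x − 4 = 48/9.6 = 5, so x = 9.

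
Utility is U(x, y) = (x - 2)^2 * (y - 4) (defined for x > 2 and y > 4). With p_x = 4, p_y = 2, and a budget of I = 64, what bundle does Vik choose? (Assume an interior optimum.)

MU_x = 2·(x−2)·(y−4), MU_y = (x−2)^2.
MRS = (2/1)·(y−4)/(x−2).
Tangency: set MRS = p_x/p_y = 4/2 = 2.
So (2/1)·(y − 4)/(x − 2) = 2, i.e. (y − 4) = (x − 2).
Rewrite the budget in excess-of-subsistence terms: 4·(x − 2) + 2·(y − 4) = 64 − 4·2 − 2·4 = 48.
Substituting, 6·(x − 2) = 48, so x − 2 = 8 and x* = 10.
Then y − 4 = 8, so y* = 12.

x* = 10, y* = 12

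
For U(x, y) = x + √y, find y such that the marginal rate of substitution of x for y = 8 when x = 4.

MU_x = 1, MU_y = 1/(2√y).
MRS = 1 ÷ (1/(2√y)).
MRS depends only on y: 2·√y = 8 ⇒ √y = 8/2 = 4 ⇒ y = 16.

y = 16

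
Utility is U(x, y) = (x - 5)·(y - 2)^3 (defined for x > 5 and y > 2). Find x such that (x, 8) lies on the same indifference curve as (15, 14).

x = 85

U(15, 14) = 17280.
Set U(x, 8) = 17280 and solve.
With y = 8: (8 − 2)^3 = 216, so (x − 5) = 17280/216 = 80.
So x = 5 + 80 = 85.
Check: U(85, 8) = 17280.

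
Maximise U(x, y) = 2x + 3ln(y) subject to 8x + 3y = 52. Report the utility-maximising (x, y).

MU_x = 2, MU_y = 3/y.
MRS = 2 ÷ (3/y).
Tangency: set MRS = p_x/p_y = 8/3.
MRS depends only on y: (2/3)·y = 8/3 ⇒ y* = (8/3)/(2/3) = 4.
From the budget, 8·x = 52 − 3·4 = 40, so x* = 5.

x* = 5, y* = 4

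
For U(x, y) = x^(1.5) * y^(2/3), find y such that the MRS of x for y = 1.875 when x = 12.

y = 10

MU_x = 1.5·√x·y^(2/3) and MU_y = 2/3·x^(1.5)·y^(-1/3).
MRS = MU_x/MU_y = (2.25)·y/x.
Substitute x = 12: MRS = y/(16/3). Setting y/(16/3) = 1.875 gives y = 1.875·(16/3) = 10.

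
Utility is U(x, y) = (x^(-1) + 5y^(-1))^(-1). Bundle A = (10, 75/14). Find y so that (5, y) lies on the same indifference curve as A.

y = 6

U depends on (x, y) only through S = x^(-1) + 5y^(-1), so equal utility means equal S. At (10, 75/14): S = 31/30.
With x = 5: 5^(-1) = 0.2, so 5y^(-1) = 31/30 − 0.2 = 5/6, i.e. y^(-1) = 1/6.
Hence y = 1/(1/6) = 6.
Check: U(5, 6) = 0.9677.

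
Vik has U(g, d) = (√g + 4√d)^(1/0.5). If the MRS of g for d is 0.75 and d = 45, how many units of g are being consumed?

g = 5

For CES with ρ = 0.5, MRS = (1/4)·√(d/g).
Setting (1/4)·√(45/g) = 0.75 gives √(45/g) = 3, so 45/g = 9 and g = 5.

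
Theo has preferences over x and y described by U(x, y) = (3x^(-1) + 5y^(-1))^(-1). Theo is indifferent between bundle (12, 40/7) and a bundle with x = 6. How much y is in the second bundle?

U depends on (x, y) only through S = 3x^(-1) + 5y^(-1), so equal utility means equal S. At (12, 40/7): S = 1.125.
With x = 6: 3·6^(-1) = 0.5, so 5y^(-1) = 1.125 − 0.5 = 0.625, i.e. y^(-1) = 0.125.
Hence y = 1/0.125 = 8.
Check: U(6, 8) = 0.8889.

y = 8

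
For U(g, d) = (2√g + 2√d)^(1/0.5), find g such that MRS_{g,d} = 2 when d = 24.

g = 6

For CES with ρ = 0.5, MRS = √(d/g).
Setting √(24/g) = 2 gives 24/g = 4 and g = 6.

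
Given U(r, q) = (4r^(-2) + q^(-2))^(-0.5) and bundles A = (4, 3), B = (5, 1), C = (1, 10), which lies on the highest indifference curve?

Evaluate utility at each bundle:
U(A) = 1.664.
U(B) = 0.928.
U(C) = 0.499.
Highest utility is A, so A ≻ B ≻ C.

Bundle A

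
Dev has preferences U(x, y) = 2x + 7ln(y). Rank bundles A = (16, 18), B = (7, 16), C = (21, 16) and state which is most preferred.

Evaluate utility at each bundle:
U(A) = 52.233.
U(B) = 33.408.
U(C) = 61.408.
Highest utility is C, so C ≻ A ≻ B.

Bundle C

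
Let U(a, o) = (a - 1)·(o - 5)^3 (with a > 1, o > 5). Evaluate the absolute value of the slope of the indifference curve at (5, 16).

MU_a = (o−5)^3, MU_o = 3·(a−1)·(o−5)^2.
MRS = (1/3)·(o−5)/(a−1).
At (5, 16): MRS = 11/12.
The indifference curve has slope −11/12 at this bundle.

MRS = 11/12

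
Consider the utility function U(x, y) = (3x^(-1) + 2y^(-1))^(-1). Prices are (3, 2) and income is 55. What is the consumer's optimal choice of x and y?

x* = 11, y* = 11

For CES with ρ = -1, MRS = (3/2)·(y/x)^2.
Tangency: set MRS = p_x/p_y = 3/2 = 1.5.
So (y/x)^2 = 1; taking the square root, y/x = 1, i.e. y = x.
Substitute into the budget 3·x + 2·y = 55: 5·x = 55, so x* = 11 and y* = 11.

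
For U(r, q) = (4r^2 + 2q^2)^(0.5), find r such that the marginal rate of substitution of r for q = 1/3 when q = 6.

r = 1

For CES with ρ = 2, MRS = (4/2)·(q/r)^(-1).
Setting (4/2)·(6/r)^(-1) = 1/3 gives (6/r)^(-1) = 1/6, so 6/r = 6 and r = 1.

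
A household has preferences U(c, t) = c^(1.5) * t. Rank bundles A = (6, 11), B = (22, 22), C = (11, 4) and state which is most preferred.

Evaluate utility at each bundle:
U(A) = 161.666.
U(B) = 2270.161.
U(C) = 145.931.
Highest utility is B, so B ≻ A ≻ C.

Bundle B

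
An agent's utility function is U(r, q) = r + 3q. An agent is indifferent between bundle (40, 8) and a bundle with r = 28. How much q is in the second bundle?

U(40, 8) = 64.
Set U(28, q) = 64 and solve.
28 + 3q = 64 ⇒ 3q = 36 ⇒ q = 12.
Check: U(28, 12) = 64.

q = 12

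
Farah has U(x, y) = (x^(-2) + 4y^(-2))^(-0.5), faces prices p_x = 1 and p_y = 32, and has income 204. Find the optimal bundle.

x* = 12, y* = 6

For CES with ρ = -2, MRS = (1/4)·(y/x)^3.
Tangency: set MRS = p_x/p_y = 1/32.
So (y/x)^3 = 0.125; taking the cube root, y/x = 0.5, i.e. y = 0.5·x.
Substitute into the budget 1·x + 32·y = 204: 17·x = 204, so x* = 12 and y* = 0.5·12 = 6.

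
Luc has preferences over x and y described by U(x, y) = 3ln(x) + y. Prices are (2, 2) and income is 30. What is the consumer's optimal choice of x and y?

x* = 3, y* = 12

MU_x = 3/x, MU_y = 1.
MRS = 3/x ÷ 1.
Tangency: set MRS = p_x/p_y = 2/2 = 1.
MRS depends only on x: 3/x = 1 ⇒ x* = 3/1 = 3.
From the budget, 2·y = 30 − 2·3 = 24, so y* = 12.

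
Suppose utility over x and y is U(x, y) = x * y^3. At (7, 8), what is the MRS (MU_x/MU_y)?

MU_x = y^3 and MU_y = 3·x·y^2.
MRS = MU_x/MU_y = (1/3)·y/x.
At (7, 8): MRS = 8/21.
That is, one extra unit of x is worth 8/21 units of y at the margin.

MRS = 8/21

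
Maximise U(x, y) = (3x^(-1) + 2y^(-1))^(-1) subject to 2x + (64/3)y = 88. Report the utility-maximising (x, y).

For CES with ρ = -1, MRS = (3/2)·(y/x)^2.
Tangency: set MRS = p_x/p_y = 2/(64/3) = 3/32.
So (y/x)^2 = 1/16; taking the square root, y/x = 0.25, i.e. y = 0.25·x.
Substitute into the budget 2·x + (64/3)·y = 88: (22/3)·x = 88, so x* = 12 and y* = 0.25·12 = 3.

x* = 12, y* = 3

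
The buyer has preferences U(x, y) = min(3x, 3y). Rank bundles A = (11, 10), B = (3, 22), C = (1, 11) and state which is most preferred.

Evaluate utility at each bundle:
U(A) = 30.
U(B) = 9.
U(C) = 3.
Highest utility is A, so A ≻ B ≻ C.

Bundle A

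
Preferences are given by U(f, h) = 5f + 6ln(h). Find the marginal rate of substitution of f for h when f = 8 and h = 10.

MU_f = 5, MU_h = 6/h.
MRS = 5 ÷ (6/h).
At (8, 10): MRS = 25/3.
The indifference curve has slope −25/3 at this bundle.

MRS = 25/3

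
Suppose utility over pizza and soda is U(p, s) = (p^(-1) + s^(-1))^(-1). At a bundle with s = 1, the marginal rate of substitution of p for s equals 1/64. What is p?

For CES with ρ = -1, MRS = (s/p)^2.
Setting (1/p)^2 = 1/64 gives 1/p = 0.125 and p = 8.

p = 8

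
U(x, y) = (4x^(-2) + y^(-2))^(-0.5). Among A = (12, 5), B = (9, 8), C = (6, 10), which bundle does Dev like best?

Evaluate utility at each bundle:
U(A) = 3.841.
U(B) = 3.922.
U(C) = 2.873.
Highest utility is B, so B ≻ A ≻ C.

Bundle B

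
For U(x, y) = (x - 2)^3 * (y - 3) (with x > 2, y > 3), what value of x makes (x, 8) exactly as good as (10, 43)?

U(10, 43) = 20480.
Set U(x, 8) = 20480 and solve.
With y = 8: (8 − 3) = 5, so (x − 2)^3 = 20480/5 = 4096.
Taking the cube root (with x > 2): x − 2 = 16, so x = 18.
Check: U(18, 8) = 20480.

x = 18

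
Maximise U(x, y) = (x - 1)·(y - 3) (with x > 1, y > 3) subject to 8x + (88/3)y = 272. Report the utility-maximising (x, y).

x* = 12, y* = 6

MU_x = (y−3), MU_y = (x−1).
MRS = (y−3)/(x−1).
Tangency: set MRS = p_x/p_y = 8/(88/3) = 3/11.
So (y − 3)/(x − 1) = 3/11, i.e. (y − 3) = (3/11)·(x − 1).
Rewrite the budget in excess-of-subsistence terms: 8·(x − 1) + (88/3)·(y − 3) = 272 − 8·1 − (88/3)·3 = 176.
Substituting, 16·(x − 1) = 176, so x − 1 = 11 and x* = 12.
Then y − 3 = (3/11)·11 = 3, so y* = 6.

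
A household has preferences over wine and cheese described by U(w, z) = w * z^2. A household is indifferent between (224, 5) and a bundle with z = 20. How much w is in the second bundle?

w = 14

U(224, 5) = 5600.
Set U(w, 20) = 5600 and solve.
With z = 20: 20^2 = 400, so w = 5600/400 = 14.
Check: U(14, 20) = 5600.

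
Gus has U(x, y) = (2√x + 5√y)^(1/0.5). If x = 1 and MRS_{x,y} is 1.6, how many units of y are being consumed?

For CES with ρ = 0.5, MRS = (2/5)·√(y/x).
Setting (2/5)·√(y/1) = 1.6 gives √(y/1) = 4, so y/1 = 16 and y = 16.

y = 16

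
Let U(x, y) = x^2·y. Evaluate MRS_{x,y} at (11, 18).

MU_x = 2·x·y and MU_y = x^2.
MRS = MU_x/MU_y = (2/1)·y/x.
At (11, 18): MRS = 36/11.
So at (11, 18) the consumer would give up 36/11 units of y for one more unit of x.

MRS = 36/11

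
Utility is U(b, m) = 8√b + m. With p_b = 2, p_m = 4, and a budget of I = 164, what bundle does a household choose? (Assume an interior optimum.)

b* = 64, m* = 9

MU_b = 8/(2√b), MU_m = 1.
MRS = 8/(2√b) ÷ 1.
Tangency: set MRS = p_b/p_m = 2/4 = 0.5.
MRS depends only on b: 4/√b = 0.5 ⇒ √b = 4/0.5 = 8 ⇒ b* = 64.
From the budget, 4·m = 164 − 2·64 = 36, so m* = 9.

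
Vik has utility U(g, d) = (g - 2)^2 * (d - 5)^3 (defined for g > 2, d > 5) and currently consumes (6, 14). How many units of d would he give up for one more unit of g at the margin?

MRS = 1.5

MU_g = 2·(g−2)·(d−5)^3, MU_d = 3·(g−2)^2·(d−5)^2.
MRS = (2/3)·(d−5)/(g−2).
At (6, 14): MRS = 1.5.
The indifference curve has slope −1.5 at this bundle.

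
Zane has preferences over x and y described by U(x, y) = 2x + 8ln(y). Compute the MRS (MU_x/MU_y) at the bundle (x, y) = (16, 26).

MU_x = 2, MU_y = 8/y.
MRS = 2 ÷ (8/y).
At (16, 26): MRS = 6.5.
So at (16, 26) the consumer would give up 6.5 units of y for one more unit of x.

MRS = 6.5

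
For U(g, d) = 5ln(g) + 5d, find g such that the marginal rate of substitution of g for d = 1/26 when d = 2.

g = 26

MU_g = 5/g, MU_d = 5.
MRS = 5/g ÷ 5.
MRS depends only on g: 1/g = 1/26 ⇒ g = 1/(1/26) = 26.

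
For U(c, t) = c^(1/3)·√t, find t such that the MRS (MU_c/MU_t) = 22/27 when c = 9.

t = 11

MU_c = 1/3·c^(-2/3)·√t and MU_t = 0.5·c^(1/3)·t^(-0.5).
MRS = MU_c/MU_t = (2/3)·t/c.
Substitute c = 9: MRS = t/13.5. Setting t/13.5 = 22/27 gives t = (22/27)·13.5 = 11.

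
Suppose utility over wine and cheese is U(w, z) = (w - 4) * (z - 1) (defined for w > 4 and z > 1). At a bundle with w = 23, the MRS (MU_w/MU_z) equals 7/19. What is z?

MU_w = (z−1), MU_z = (w−4).
MRS = (z−1)/(w−4).
Substitute w = 23: MRS = (z − 1)/19. Setting this equal to 7/19 gives z − 1 = (7/19)·19 = 7, so z = 8.

z = 8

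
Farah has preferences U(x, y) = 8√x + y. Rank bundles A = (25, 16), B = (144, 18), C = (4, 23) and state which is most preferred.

Bundle B

Evaluate utility at each bundle:
U(A) = 56.000.
U(B) = 114.000.
U(C) = 39.000.
Highest utility is B, so B ≻ A ≻ C.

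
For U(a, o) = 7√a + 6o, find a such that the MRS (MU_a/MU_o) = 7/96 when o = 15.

MU_a = 7/(2√a), MU_o = 6.
MRS = 7/(2√a) ÷ 6.
MRS depends only on a: (7/12)/√a = 7/96 ⇒ √a = (7/12)/(7/96) = 8 ⇒ a = 64.

a = 64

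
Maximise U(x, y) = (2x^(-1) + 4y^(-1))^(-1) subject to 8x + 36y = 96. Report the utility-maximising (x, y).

x* = 3, y* = 2

For CES with ρ = -1, MRS = (2/4)·(y/x)^2.
Tangency: set MRS = p_x/p_y = 8/36 = 2/9.
So (y/x)^2 = 4/9; taking the square root, y/x = 2/3, i.e. y = (2/3)·x.
Substitute into the budget 8·x + 36·y = 96: 32·x = 96, so x* = 3 and y* = (2/3)·3 = 2.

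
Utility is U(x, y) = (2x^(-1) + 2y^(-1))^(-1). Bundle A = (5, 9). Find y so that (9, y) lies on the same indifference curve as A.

y = 5

U depends on (x, y) only through S = 2x^(-1) + 2y^(-1), so equal utility means equal S. At (5, 9): S = 28/45.
With x = 9: 2·9^(-1) = 2/9, so 2y^(-1) = 28/45 − 2/9 = 0.4, i.e. y^(-1) = 0.2.
Hence y = 1/0.2 = 5.
Check: U(9, 5) = 1.6071.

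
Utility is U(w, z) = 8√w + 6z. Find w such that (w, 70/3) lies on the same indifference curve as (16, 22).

w = 9

U(16, 22) = 164.
Set U(w, 70/3) = 164 and solve.
With z = 70/3: 8√w = 164 − 6·70/3 = 24, so √w = 3 and w = 9.
Check: U(9, 70/3) = 164.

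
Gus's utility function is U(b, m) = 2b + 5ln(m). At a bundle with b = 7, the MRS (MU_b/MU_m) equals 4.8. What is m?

m = 12

MU_b = 2, MU_m = 5/m.
MRS = 2 ÷ (5/m).
MRS depends only on m: 0.4·m = 4.8 ⇒ m = 4.8/0.4 = 12.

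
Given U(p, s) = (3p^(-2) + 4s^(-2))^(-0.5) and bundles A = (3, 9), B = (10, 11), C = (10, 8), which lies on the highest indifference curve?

Bundle B

Evaluate utility at each bundle:
U(A) = 1.616.
U(B) = 3.982.
U(C) = 3.288.
Highest utility is B, so B ≻ C ≻ A.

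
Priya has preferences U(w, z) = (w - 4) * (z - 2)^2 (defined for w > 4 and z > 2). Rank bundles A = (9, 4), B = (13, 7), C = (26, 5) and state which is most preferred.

Bundle B

Evaluate utility at each bundle:
U(A) = 20.
U(B) = 225.
U(C) = 198.
Highest utility is B, so B ≻ C ≻ A.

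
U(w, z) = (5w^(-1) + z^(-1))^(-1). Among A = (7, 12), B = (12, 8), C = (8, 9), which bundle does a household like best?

Bundle B

Evaluate utility at each bundle:
U(A) = 1.254.
U(B) = 1.846.
U(C) = 1.358.
Highest utility is B, so B ≻ C ≻ A.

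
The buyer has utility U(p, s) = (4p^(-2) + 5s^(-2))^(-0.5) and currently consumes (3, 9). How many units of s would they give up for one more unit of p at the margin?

For CES with ρ = -2, MRS = (4/5)·(s/p)^3.
At (3, 9): MRS = 21.6.
So at (3, 9) the consumer would give up 21.6 units of s for one more unit of p.

MRS = 21.6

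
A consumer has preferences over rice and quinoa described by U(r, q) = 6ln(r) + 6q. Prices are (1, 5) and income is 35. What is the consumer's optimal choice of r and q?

r* = 5, q* = 6

MU_r = 6/r, MU_q = 6.
MRS = 6/r ÷ 6.
Tangency: set MRS = p_r/p_q = 1/5 = 0.2.
MRS depends only on r: 1/r = 0.2 ⇒ r* = 1/0.2 = 5.
From the budget, 5·q = 35 − 1·5 = 30, so q* = 6.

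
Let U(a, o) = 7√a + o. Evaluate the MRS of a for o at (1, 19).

MRS = 3.5

MU_a = 7/(2√a), MU_o = 1.
MRS = 7/(2√a) ÷ 1.
At (1, 19): MRS = 3.5.
So at (1, 19) the consumer would give up 3.5 units of o for one more unit of a.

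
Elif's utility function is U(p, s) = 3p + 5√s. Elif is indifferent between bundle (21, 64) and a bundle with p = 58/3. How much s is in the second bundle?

U(21, 64) = 103.
Set U(58/3, s) = 103 and solve.
With p = 58/3: 5√s = 103 − 3·58/3 = 45, so √s = 9 and s = 81.
Check: U(58/3, 81) = 103.

s = 81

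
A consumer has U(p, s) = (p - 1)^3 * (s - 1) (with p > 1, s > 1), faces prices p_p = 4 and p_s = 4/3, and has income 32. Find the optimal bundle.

p* = 6, s* = 6

MU_p = 3·(p−1)^2·(s−1), MU_s = (p−1)^3.
MRS = (3/1)·(s−1)/(p−1).
Tangency: set MRS = p_p/p_s = 4/(4/3) = 3.
So (3/1)·(s − 1)/(p − 1) = 3, i.e. (s − 1) = (p − 1).
Rewrite the budget in excess-of-subsistence terms: 4·(p − 1) + (4/3)·(s − 1) = 32 − 4·1 − (4/3)·1 = 80/3.
Substituting, (16/3)·(p − 1) = 80/3, so p − 1 = 5 and p* = 6.
Then s − 1 = 5, so s* = 6.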